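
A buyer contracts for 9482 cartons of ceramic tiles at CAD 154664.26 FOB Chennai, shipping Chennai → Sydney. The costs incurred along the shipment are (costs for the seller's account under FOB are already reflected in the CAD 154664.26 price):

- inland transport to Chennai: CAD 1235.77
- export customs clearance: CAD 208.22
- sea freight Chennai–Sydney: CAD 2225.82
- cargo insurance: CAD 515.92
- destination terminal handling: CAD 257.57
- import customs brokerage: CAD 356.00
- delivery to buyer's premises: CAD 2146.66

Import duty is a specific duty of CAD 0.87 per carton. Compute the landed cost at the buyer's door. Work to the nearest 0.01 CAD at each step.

FOB: the seller bears costs until goods are on board at the origin port; the buyer bears freight, insurance and all costs thereafter.
Already in the invoice (seller's account under FOB): inland to port, export clearance — exclude.
CIF value = FOB price + freight + insurance = 154664.26 + 2225.82 + 515.92 = 157406.00
Import duty = 9482 × 0.87 = 8249.34
Buyer bears: freight 2225.82 + insurance 515.92 + destination terminal 257.57 + brokerage 356.00 + delivery 2146.66 + duty 8249.34 = 13751.31
Landed cost = invoice 154664.26 + 13751.31 = 168415.57

Total landed cost: CAD 168415.57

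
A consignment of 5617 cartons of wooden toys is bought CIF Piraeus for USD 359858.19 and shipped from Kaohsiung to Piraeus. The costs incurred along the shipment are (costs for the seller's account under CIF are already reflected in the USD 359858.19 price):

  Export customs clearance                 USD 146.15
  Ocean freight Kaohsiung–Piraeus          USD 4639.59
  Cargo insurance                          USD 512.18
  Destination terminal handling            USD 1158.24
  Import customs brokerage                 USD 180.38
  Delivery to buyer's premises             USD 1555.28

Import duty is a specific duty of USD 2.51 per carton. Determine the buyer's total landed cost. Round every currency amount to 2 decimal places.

CIF: the seller pays costs through ocean freight and marine insurance to the destination port.
Already in the invoice (seller's account under CIF): export clearance, freight, insurance — exclude.
The CIF price already equals the CIF value: 359858.19
Import duty = 5617 × 2.51 = 14098.67
Buyer bears: destination terminal 1158.24 + brokerage 180.38 + delivery 1555.28 + duty 14098.67 = 16992.57
Landed cost = invoice 359858.19 + 16992.57 = 376850.76

Total landed cost: USD 376850.76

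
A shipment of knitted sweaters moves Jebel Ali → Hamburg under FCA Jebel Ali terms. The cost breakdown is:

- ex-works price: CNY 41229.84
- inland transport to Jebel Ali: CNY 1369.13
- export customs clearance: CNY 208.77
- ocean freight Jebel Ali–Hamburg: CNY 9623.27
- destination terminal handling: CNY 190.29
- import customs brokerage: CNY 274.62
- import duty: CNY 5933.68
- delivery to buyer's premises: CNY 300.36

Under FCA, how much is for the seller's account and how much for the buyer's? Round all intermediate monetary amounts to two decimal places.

Seller: CNY 42807.74; buyer: CNY 16322.22

FCA: the seller delivers export-cleared goods to the carrier; the buyer bears costs from that point.
Seller's account: goods 41229.84 + inland to port 1369.13 + export clearance 208.77 = 42807.74
Buyer's account: freight 9623.27 + destination terminal 190.29 + brokerage 274.62 + duty 5933.68 + delivery 300.36 = 16322.22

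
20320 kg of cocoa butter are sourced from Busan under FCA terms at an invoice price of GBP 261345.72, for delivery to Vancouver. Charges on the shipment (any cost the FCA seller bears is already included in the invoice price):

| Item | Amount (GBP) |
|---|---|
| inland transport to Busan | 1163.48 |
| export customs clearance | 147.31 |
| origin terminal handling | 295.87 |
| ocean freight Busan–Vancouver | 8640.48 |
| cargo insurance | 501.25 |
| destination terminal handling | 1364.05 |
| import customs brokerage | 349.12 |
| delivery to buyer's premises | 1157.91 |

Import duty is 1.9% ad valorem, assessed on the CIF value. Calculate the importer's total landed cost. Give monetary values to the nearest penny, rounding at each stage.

FCA: the seller delivers export-cleared goods to the carrier; the buyer bears costs from that point.
Already in the invoice (seller's account under FCA): inland to port, export clearance — exclude.
CIF value = FCA price + origin terminal + freight + insurance = 261345.72 + 295.87 + 8640.48 + 501.25 = 270783.32
Import duty = 270783.32 × 1.9% = 5144.88
Buyer bears: origin terminal 295.87 + freight 8640.48 + insurance 501.25 + destination terminal 1364.05 + brokerage 349.12 + delivery 1157.91 + duty 5144.88 = 17453.56
Landed cost = invoice 261345.72 + 17453.56 = 278799.28

Total landed cost: GBP 278799.28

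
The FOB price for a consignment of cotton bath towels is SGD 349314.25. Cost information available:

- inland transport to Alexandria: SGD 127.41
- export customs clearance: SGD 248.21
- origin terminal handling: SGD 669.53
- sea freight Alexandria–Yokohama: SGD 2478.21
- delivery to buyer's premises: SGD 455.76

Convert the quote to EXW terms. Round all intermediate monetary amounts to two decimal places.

Not relevant to the conversion: freight, delivery — on the buyer under both terms; not part of either seller's price.
From FOB to EXW, the seller no longer bears: inland to port, export clearance, origin terminal.
EXW price = 349314.25 − 127.41 − 248.21 − 669.53 = 348269.10

EXW price: SGD 348269.10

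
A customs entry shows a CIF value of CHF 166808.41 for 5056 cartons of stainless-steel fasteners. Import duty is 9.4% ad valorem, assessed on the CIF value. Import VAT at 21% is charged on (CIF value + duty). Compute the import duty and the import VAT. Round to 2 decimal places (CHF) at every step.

Import duty: CHF 15679.99; import VAT: CHF 38322.56

Import duty = 166808.41 × 9.4% = 15679.99
VAT base = CIF + duty = 166808.41 + 15679.99 = 182488.40
Import VAT = 182488.40 × 21% = 38322.56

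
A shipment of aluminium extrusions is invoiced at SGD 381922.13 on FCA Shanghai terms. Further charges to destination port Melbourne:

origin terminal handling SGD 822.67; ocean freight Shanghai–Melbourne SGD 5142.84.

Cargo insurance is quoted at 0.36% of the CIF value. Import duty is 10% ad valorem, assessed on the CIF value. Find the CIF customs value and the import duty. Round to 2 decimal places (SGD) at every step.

Let C be the CIF value. C = FCA price + pre-shipment costs + freight + 0.36% × C
C − 0.36% × C = 381922.13 + 822.67 + 5142.84
0.9964 × C = 387887.64
C = 387887.64 / 0.9964 = 389289.08
Insurance premium = 0.36% × 389289.08 = 1401.44
Import duty = 389289.08 × 10% = 38928.91

CIF value: SGD 389289.08; import duty: SGD 38928.91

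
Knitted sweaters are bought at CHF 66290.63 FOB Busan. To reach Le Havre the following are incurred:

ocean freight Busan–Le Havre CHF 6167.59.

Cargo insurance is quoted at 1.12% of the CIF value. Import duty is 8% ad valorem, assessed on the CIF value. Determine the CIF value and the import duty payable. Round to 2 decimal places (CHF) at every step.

CIF value: CHF 73278.94; import duty: CHF 5862.32

Let C be the CIF value. C = FOB price + freight + 1.12% × C
C − 1.12% × C = 66290.63 + 6167.59
0.9888 × C = 72458.22
C = 72458.22 / 0.9888 = 73278.94
Insurance premium = 1.12% × 73278.94 = 820.72
Import duty = 73278.94 × 8% = 5862.32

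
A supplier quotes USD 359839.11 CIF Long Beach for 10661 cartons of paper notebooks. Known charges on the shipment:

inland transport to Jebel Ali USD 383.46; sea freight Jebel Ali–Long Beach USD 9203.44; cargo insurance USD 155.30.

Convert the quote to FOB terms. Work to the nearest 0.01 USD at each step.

FOB price: USD 350480.37

Not relevant to the conversion: inland to port — on the seller under both CIF and FOB; already in the CIF price and stays in the FOB price.
From CIF to FOB, the seller no longer bears: freight, insurance.
FOB price = 359839.11 − 9203.44 − 155.30 = 350480.37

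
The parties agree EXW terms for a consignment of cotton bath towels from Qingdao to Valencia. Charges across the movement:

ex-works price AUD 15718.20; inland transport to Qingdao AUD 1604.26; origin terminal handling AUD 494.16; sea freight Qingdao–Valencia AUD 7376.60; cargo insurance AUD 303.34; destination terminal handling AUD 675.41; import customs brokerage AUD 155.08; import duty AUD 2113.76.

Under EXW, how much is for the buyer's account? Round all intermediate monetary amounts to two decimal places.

Buyer's account: AUD 12722.61

EXW: the seller makes goods available at their premises; the buyer bears all onward costs.
Seller's account: goods 15718.20 = 15718.20
Buyer's account: inland to port 1604.26 + origin terminal 494.16 + freight 7376.60 + insurance 303.34 + destination terminal 675.41 + brokerage 155.08 + duty 2113.76 = 12722.61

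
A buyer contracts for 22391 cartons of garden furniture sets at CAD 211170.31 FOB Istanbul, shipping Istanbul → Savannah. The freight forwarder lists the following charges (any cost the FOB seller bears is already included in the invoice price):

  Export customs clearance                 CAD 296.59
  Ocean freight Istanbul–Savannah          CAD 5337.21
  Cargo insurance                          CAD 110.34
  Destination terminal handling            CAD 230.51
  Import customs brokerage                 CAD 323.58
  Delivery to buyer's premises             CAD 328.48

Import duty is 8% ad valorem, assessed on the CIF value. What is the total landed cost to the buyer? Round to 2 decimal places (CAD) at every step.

FOB: the seller bears costs until goods are on board at the origin port; the buyer bears freight, insurance and all costs thereafter.
Already in the invoice (seller's account under FOB): export clearance — exclude.
CIF value = FOB price + freight + insurance = 211170.31 + 5337.21 + 110.34 = 216617.86
Import duty = 216617.86 × 8% = 17329.43
Buyer bears: freight 5337.21 + insurance 110.34 + destination terminal 230.51 + brokerage 323.58 + delivery 328.48 + duty 17329.43 = 23659.55
Landed cost = invoice 211170.31 + 23659.55 = 234829.86

Total landed cost: CAD 234829.86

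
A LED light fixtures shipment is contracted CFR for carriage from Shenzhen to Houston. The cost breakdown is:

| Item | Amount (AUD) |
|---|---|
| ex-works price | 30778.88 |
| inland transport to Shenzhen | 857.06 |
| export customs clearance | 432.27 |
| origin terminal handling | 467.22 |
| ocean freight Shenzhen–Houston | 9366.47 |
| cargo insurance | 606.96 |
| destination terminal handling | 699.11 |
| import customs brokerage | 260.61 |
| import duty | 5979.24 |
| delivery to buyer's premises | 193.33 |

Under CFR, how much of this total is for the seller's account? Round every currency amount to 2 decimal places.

Seller's account: AUD 41901.90

CFR: the seller pays costs through ocean freight to the destination port, but not insurance.
Seller's account: goods 30778.88 + inland to port 857.06 + export clearance 432.27 + origin terminal 467.22 + freight 9366.47 = 41901.90
Buyer's account: insurance 606.96 + destination terminal 699.11 + brokerage 260.61 + duty 5979.24 + delivery 193.33 = 7739.25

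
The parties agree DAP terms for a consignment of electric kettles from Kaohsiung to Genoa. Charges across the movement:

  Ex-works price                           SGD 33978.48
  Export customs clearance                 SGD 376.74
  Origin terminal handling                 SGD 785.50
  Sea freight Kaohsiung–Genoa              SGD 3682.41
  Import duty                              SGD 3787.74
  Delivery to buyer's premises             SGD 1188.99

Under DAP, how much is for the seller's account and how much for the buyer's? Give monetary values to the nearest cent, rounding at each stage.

Seller: SGD 40012.12; buyer: SGD 3787.74

DAP: the seller bears all costs to the named destination except import duty and clearance.
Seller's account: goods 33978.48 + export clearance 376.74 + origin terminal 785.50 + freight 3682.41 + delivery 1188.99 = 40012.12
Buyer's account: duty 3787.74 = 3787.74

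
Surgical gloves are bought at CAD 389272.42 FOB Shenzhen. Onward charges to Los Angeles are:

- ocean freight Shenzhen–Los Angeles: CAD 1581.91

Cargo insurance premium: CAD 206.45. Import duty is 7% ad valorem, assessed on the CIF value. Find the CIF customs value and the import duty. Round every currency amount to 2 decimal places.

CIF value: CAD 391060.78; import duty: CAD 27374.25

CIF = FOB price + freight + insurance
CIF = 389272.42 + 1581.91 + 206.45 = 391060.78
Import duty = 391060.78 × 7% = 27374.25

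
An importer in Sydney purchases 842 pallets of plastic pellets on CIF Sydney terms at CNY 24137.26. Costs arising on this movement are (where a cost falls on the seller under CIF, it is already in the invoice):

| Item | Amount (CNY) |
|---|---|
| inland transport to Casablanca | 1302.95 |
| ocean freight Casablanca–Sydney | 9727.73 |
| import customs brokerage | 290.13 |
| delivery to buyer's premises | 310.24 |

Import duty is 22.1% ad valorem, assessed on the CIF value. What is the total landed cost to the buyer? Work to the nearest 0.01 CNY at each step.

Total landed cost: CNY 30071.96

CIF: the seller pays costs through ocean freight and marine insurance to the destination port.
Already in the invoice (seller's account under CIF): inland to port, freight — exclude.
The CIF price already equals the CIF value: 24137.26
Import duty = 24137.26 × 22.1% = 5334.33
Buyer bears: brokerage 290.13 + delivery 310.24 + duty 5334.33 = 5934.70
Landed cost = invoice 24137.26 + 5934.70 = 30071.96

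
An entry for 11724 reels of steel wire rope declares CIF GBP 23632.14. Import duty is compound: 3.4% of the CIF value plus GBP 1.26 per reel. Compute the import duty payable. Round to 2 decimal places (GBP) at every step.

Ad valorem component: 23632.14 × 3.4% = 803.49
Specific component: 11724 × 1.26 = 14772.24
Import duty = 803.49 + 14772.24 = 15575.73

Import duty: GBP 15575.73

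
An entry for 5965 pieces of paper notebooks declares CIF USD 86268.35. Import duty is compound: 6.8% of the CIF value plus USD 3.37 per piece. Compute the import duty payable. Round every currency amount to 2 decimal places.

Ad valorem component: 86268.35 × 6.8% = 5866.25
Specific component: 5965 × 3.37 = 20102.05
Import duty = 5866.25 + 20102.05 = 25968.30

Import duty: USD 25968.30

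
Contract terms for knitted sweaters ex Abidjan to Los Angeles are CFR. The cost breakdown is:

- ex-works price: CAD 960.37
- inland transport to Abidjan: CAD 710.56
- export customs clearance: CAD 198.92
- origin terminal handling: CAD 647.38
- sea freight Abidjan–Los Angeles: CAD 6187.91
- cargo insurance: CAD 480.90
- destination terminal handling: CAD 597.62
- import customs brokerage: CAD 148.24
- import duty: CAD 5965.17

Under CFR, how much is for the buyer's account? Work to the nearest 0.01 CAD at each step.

CFR: the seller pays costs through ocean freight to the destination port, but not insurance.
Seller's account: goods 960.37 + inland to port 710.56 + export clearance 198.92 + origin terminal 647.38 + freight 6187.91 = 8705.14
Buyer's account: insurance 480.90 + destination terminal 597.62 + brokerage 148.24 + duty 5965.17 = 7191.93

Buyer's account: CAD 7191.93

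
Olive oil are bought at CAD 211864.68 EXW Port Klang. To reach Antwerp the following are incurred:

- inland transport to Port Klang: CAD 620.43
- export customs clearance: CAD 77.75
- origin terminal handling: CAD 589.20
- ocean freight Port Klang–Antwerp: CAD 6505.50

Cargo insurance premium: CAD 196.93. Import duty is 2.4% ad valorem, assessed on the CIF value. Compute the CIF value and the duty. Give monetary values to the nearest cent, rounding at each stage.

CIF value: CAD 219854.49; import duty: CAD 5276.51

CIF = EXW price + pre-shipment costs + freight + insurance
CIF = 211864.68 + 620.43 + 77.75 + 589.20 + 6505.50 + 196.93 = 219854.49
Import duty = 219854.49 × 2.4% = 5276.51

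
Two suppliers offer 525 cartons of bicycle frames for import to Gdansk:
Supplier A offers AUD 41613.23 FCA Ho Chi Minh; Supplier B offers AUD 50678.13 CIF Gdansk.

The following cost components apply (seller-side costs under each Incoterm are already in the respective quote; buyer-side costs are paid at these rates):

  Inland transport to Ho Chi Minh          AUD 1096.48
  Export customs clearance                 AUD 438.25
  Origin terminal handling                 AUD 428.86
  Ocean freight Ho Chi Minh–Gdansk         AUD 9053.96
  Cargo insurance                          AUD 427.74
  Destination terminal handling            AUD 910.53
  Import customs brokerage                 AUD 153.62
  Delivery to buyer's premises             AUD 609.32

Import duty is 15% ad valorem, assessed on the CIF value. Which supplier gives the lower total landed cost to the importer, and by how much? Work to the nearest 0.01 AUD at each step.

Supplier B is cheaper by AUD 972.51

Supplier A (FCA):
CIF value = FCA price + origin terminal + freight + insurance = 41613.23 + 428.86 + 9053.96 + 427.74 = 51523.79
Import duty = 51523.79 × 15% = 7728.57
Buyer bears (A): 428.86 + 9053.96 + 427.74 + 910.53 + 153.62 + 609.32 = 11584.03
Landed cost (A) = invoice 41613.23 + 11584.03 + duty 7728.57 = 60925.83
Supplier B (CIF):
The CIF price already equals the CIF value: 50678.13
Import duty = 50678.13 × 15% = 7601.72
Buyer bears (B): 910.53 + 153.62 + 609.32 = 1673.47
Landed cost (B) = invoice 50678.13 + 1673.47 + duty 7601.72 = 59953.32
Difference = |60925.83 − 59953.32| = 972.51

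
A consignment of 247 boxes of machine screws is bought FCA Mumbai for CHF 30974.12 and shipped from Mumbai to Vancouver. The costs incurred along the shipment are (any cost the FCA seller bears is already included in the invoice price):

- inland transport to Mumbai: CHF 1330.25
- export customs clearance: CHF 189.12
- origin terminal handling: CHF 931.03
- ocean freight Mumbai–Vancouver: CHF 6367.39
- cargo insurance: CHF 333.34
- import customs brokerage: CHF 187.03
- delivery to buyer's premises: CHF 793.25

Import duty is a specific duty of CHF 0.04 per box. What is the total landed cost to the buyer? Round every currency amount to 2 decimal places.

Total landed cost: CHF 39596.04

FCA: the seller delivers export-cleared goods to the carrier; the buyer bears costs from that point.
Already in the invoice (seller's account under FCA): inland to port, export clearance — exclude.
CIF value = FCA price + origin terminal + freight + insurance = 30974.12 + 931.03 + 6367.39 + 333.34 = 38605.88
Import duty = 247 × 0.04 = 9.88
Buyer bears: origin terminal 931.03 + freight 6367.39 + insurance 333.34 + brokerage 187.03 + delivery 793.25 + duty 9.88 = 8621.92
Landed cost = invoice 30974.12 + 8621.92 = 39596.04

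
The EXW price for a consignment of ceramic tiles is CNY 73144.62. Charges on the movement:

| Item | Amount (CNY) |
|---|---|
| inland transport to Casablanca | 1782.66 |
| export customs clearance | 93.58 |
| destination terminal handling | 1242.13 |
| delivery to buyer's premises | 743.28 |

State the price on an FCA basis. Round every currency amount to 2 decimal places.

FCA price: CNY 75020.86

Not relevant to the conversion: destination terminal, delivery — on the buyer under both terms; not part of either seller's price.
From EXW to FCA, the seller additionally bears: inland to port, export clearance.
FCA price = 73144.62 + 1782.66 + 93.58 = 75020.86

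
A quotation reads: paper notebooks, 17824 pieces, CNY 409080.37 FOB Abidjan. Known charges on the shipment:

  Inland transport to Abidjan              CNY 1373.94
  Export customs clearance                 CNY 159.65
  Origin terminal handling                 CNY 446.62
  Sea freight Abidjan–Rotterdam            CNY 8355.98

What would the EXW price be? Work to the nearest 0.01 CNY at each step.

EXW price: CNY 407100.16

Not relevant to the conversion: freight — on the buyer under both terms; not part of either seller's price.
From FOB to EXW, the seller no longer bears: inland to port, export clearance, origin terminal.
EXW price = 409080.37 − 1373.94 − 159.65 − 446.62 = 407100.16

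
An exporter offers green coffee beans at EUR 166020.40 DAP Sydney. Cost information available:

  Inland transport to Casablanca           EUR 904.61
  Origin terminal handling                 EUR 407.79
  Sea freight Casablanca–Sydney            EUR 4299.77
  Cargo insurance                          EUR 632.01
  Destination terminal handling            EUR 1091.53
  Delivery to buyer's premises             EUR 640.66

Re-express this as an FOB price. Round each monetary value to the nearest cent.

FOB price: EUR 159356.43

Not relevant to the conversion: origin terminal, inland to port — on the seller under both DAP and FOB; already in the DAP price and stays in the FOB price.
From DAP to FOB, the seller no longer bears: freight, insurance, destination terminal, delivery.
FOB price = 166020.40 − 4299.77 − 632.01 − 1091.53 − 640.66 = 159356.43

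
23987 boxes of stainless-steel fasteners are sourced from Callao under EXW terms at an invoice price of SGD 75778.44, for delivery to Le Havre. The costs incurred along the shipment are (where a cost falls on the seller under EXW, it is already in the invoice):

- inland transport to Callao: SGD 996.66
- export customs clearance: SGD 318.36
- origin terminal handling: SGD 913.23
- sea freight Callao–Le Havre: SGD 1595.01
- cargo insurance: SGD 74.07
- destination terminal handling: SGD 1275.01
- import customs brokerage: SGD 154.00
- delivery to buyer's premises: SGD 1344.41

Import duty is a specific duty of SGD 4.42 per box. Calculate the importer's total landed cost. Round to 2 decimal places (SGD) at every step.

EXW: the seller makes goods available at their premises; the buyer bears all onward costs.
CIF value = EXW price + inland to port + export clearance + origin terminal + freight + insurance = 75778.44 + 996.66 + 318.36 + 913.23 + 1595.01 + 74.07 = 79675.77
Import duty = 23987 × 4.42 = 106022.54
Buyer bears: inland to port 996.66 + export clearance 318.36 + origin terminal 913.23 + freight 1595.01 + insurance 74.07 + destination terminal 1275.01 + brokerage 154.00 + delivery 1344.41 + duty 106022.54 = 112693.29
Landed cost = invoice 75778.44 + 112693.29 = 188471.73

Total landed cost: SGD 188471.73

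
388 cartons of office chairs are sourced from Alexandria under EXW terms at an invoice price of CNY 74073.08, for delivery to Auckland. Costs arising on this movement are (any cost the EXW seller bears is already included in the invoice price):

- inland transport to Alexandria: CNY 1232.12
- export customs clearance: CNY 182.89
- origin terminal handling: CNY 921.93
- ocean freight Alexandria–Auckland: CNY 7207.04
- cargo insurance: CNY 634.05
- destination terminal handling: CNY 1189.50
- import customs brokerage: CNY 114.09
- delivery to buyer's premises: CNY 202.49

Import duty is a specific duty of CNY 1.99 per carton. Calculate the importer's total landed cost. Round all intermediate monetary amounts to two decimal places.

EXW: the seller makes goods available at their premises; the buyer bears all onward costs.
CIF value = EXW price + inland to port + export clearance + origin terminal + freight + insurance = 74073.08 + 1232.12 + 182.89 + 921.93 + 7207.04 + 634.05 = 84251.11
Import duty = 388 × 1.99 = 772.12
Buyer bears: inland to port 1232.12 + export clearance 182.89 + origin terminal 921.93 + freight 7207.04 + insurance 634.05 + destination terminal 1189.50 + brokerage 114.09 + delivery 202.49 + duty 772.12 = 12456.23
Landed cost = invoice 74073.08 + 12456.23 = 86529.31

Total landed cost: CNY 86529.31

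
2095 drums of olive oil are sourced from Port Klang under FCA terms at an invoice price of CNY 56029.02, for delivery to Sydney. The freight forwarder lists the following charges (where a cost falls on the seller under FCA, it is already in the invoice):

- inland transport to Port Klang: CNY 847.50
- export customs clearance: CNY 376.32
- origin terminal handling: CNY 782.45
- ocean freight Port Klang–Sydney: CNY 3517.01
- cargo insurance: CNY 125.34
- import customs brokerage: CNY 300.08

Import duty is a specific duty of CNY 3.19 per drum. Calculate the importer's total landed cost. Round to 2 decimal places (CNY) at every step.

Total landed cost: CNY 67436.95

FCA: the seller delivers export-cleared goods to the carrier; the buyer bears costs from that point.
Already in the invoice (seller's account under FCA): inland to port, export clearance — exclude.
CIF value = FCA price + origin terminal + freight + insurance = 56029.02 + 782.45 + 3517.01 + 125.34 = 60453.82
Import duty = 2095 × 3.19 = 6683.05
Buyer bears: origin terminal 782.45 + freight 3517.01 + insurance 125.34 + brokerage 300.08 + duty 6683.05 = 11407.93
Landed cost = invoice 56029.02 + 11407.93 = 67436.95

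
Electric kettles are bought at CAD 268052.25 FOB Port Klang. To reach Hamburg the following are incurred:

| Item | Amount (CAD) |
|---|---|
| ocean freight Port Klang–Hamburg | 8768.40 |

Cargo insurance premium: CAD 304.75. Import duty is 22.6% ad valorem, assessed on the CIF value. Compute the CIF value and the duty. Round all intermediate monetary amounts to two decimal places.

CIF = FOB price + freight + insurance
CIF = 268052.25 + 8768.40 + 304.75 = 277125.40
Import duty = 277125.40 × 22.6% = 62630.34

CIF value: CAD 277125.40; import duty: CAD 62630.34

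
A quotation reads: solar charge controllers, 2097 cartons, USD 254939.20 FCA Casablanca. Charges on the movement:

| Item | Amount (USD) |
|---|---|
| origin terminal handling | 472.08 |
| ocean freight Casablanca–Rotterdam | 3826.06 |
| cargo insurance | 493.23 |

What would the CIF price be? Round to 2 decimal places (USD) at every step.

From FCA to CIF, the seller additionally bears: origin terminal, freight, insurance.
CIF price = 254939.20 + 472.08 + 3826.06 + 493.23 = 259730.57

CIF price: USD 259730.57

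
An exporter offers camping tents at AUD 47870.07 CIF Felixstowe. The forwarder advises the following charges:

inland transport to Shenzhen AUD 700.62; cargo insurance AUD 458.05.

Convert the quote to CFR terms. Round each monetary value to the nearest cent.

CFR price: AUD 47412.02

Not relevant to the conversion: inland to port — on the seller under both CIF and CFR; already in the CIF price and stays in the CFR price.
From CIF to CFR, the seller no longer bears: insurance.
CFR price = 47870.07 − 458.05 = 47412.02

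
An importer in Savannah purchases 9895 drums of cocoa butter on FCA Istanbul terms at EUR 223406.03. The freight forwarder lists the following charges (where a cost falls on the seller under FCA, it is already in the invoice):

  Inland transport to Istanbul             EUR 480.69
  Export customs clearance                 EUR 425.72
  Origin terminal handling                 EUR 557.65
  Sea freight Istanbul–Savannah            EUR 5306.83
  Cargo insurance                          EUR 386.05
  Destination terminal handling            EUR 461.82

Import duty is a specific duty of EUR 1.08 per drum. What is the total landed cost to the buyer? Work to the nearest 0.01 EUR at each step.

FCA: the seller delivers export-cleared goods to the carrier; the buyer bears costs from that point.
Already in the invoice (seller's account under FCA): inland to port, export clearance — exclude.
CIF value = FCA price + origin terminal + freight + insurance = 223406.03 + 557.65 + 5306.83 + 386.05 = 229656.56
Import duty = 9895 × 1.08 = 10686.60
Buyer bears: origin terminal 557.65 + freight 5306.83 + insurance 386.05 + destination terminal 461.82 + duty 10686.60 = 17398.95
Landed cost = invoice 223406.03 + 17398.95 = 240804.98

Total landed cost: EUR 240804.98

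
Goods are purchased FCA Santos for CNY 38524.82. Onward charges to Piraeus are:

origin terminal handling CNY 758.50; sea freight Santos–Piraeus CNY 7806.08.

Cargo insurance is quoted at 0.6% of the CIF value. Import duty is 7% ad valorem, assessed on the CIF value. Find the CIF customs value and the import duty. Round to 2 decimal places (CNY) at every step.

CIF value: CNY 47373.64; import duty: CNY 3316.15

Let C be the CIF value. C = FCA price + pre-shipment costs + freight + 0.6% × C
C − 0.6% × C = 38524.82 + 758.50 + 7806.08
0.994 × C = 47089.40
C = 47089.40 / 0.994 = 47373.64
Insurance premium = 0.6% × 47373.64 = 284.24
Import duty = 47373.64 × 7% = 3316.15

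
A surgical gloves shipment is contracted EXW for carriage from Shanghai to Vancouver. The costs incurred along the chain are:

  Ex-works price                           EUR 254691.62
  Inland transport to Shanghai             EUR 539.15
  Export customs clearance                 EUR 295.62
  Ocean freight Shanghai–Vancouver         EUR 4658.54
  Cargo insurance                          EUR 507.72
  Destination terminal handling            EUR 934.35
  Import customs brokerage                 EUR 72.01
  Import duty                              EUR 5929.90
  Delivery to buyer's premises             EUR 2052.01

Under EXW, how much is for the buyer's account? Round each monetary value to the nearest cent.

Buyer's account: EUR 14989.30

EXW: the seller makes goods available at their premises; the buyer bears all onward costs.
Seller's account: goods 254691.62 = 254691.62
Buyer's account: inland to port 539.15 + export clearance 295.62 + freight 4658.54 + insurance 507.72 + destination terminal 934.35 + brokerage 72.01 + duty 5929.90 + delivery 2052.01 = 14989.30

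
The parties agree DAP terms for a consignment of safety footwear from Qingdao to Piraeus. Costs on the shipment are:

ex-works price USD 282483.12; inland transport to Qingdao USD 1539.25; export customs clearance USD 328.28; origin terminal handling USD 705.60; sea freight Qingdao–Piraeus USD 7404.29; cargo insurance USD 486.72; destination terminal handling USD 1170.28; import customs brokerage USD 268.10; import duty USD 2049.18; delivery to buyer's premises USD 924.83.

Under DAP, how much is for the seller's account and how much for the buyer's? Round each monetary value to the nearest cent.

Seller: USD 295042.37; buyer: USD 2317.28

DAP: the seller bears all costs to the named destination except import duty and clearance.
Seller's account: goods 282483.12 + inland to port 1539.25 + export clearance 328.28 + origin terminal 705.60 + freight 7404.29 + insurance 486.72 + destination terminal 1170.28 + delivery 924.83 = 295042.37
Buyer's account: brokerage 268.10 + duty 2049.18 = 2317.28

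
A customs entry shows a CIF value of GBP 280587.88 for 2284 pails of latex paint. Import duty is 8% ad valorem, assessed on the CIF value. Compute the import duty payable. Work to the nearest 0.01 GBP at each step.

Import duty = 280587.88 × 8% = 22447.03

Import duty: GBP 22447.03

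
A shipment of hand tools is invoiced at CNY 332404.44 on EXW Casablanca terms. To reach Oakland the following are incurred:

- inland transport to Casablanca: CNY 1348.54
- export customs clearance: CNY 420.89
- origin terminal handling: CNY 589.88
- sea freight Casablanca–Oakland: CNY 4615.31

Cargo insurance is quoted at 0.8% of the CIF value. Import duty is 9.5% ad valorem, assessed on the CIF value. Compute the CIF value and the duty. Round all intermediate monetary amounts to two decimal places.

CIF value: CNY 342115.99; import duty: CNY 32501.02

Let C be the CIF value. C = EXW price + pre-shipment costs + freight + 0.8% × C
C − 0.8% × C = 332404.44 + 1348.54 + 420.89 + 589.88 + 4615.31
0.992 × C = 339379.06
C = 339379.06 / 0.992 = 342115.99
Insurance premium = 0.8% × 342115.99 = 2736.93
Import duty = 342115.99 × 9.5% = 32501.02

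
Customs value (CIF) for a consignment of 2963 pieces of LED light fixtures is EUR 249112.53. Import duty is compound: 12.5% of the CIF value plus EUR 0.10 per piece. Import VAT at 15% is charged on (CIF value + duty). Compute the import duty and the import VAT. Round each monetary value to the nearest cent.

Ad valorem component: 249112.53 × 12.5% = 31139.07
Specific component: 2963 × 0.10 = 296.30
Import duty = 31139.07 + 296.30 = 31435.37
VAT base = CIF + duty = 249112.53 + 31435.37 = 280547.90
Import VAT = 280547.90 × 15% = 42082.19

Import duty: EUR 31435.37; import VAT: EUR 42082.19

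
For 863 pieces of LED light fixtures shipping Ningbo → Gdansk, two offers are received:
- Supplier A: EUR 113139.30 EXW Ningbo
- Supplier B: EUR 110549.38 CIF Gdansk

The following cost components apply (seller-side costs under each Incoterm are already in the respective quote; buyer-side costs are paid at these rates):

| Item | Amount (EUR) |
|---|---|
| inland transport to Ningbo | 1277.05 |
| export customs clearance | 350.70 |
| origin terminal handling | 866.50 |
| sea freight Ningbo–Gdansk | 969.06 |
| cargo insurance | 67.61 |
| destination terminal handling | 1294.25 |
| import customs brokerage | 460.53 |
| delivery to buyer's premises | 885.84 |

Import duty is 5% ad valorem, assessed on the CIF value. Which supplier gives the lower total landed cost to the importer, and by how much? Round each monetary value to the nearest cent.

Supplier B is cheaper by EUR 6426.88

Supplier A (EXW):
CIF value = EXW price + inland to port + export clearance + origin terminal + freight + insurance = 113139.30 + 1277.05 + 350.70 + 866.50 + 969.06 + 67.61 = 116670.22
Import duty = 116670.22 × 5% = 5833.51
Buyer bears (A): 1277.05 + 350.70 + 866.50 + 969.06 + 67.61 + 1294.25 + 460.53 + 885.84 = 6171.54
Landed cost (A) = invoice 113139.30 + 6171.54 + duty 5833.51 = 125144.35
Supplier B (CIF):
The CIF price already equals the CIF value: 110549.38
Import duty = 110549.38 × 5% = 5527.47
Buyer bears (B): 1294.25 + 460.53 + 885.84 = 2640.62
Landed cost (B) = invoice 110549.38 + 2640.62 + duty 5527.47 = 118717.47
Difference = |125144.35 − 118717.47| = 6426.88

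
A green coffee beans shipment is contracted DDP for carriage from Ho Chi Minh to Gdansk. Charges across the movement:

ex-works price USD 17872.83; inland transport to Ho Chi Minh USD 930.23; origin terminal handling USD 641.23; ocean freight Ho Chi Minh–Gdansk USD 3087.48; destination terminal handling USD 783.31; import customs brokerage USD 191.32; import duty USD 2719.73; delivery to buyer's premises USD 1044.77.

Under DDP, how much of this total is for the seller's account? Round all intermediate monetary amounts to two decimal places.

Seller's account: USD 27270.90

DDP: the seller bears all costs including import duty.
Seller's account: goods 17872.83 + inland to port 930.23 + origin terminal 641.23 + freight 3087.48 + destination terminal 783.31 + brokerage 191.32 + duty 2719.73 + delivery 1044.77 = 27270.90
Buyer's account: 0.00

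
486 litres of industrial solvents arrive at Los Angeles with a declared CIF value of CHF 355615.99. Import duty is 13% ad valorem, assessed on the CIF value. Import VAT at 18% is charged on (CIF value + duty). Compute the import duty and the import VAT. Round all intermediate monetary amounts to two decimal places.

Import duty = 355615.99 × 13% = 46230.08
VAT base = CIF + duty = 355615.99 + 46230.08 = 401846.07
Import VAT = 401846.07 × 18% = 72332.29

Import duty: CHF 46230.08; import VAT: CHF 72332.29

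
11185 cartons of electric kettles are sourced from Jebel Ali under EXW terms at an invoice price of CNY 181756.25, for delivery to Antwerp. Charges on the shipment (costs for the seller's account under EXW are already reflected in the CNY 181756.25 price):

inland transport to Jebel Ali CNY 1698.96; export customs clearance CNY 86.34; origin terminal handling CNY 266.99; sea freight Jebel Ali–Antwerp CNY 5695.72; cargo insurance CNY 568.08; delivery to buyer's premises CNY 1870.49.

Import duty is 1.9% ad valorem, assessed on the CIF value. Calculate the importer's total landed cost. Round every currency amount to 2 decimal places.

EXW: the seller makes goods available at their premises; the buyer bears all onward costs.
CIF value = EXW price + inland to port + export clearance + origin terminal + freight + insurance = 181756.25 + 1698.96 + 86.34 + 266.99 + 5695.72 + 568.08 = 190072.34
Import duty = 190072.34 × 1.9% = 3611.37
Buyer bears: inland to port 1698.96 + export clearance 86.34 + origin terminal 266.99 + freight 5695.72 + insurance 568.08 + delivery 1870.49 + duty 3611.37 = 13797.95
Landed cost = invoice 181756.25 + 13797.95 = 195554.20

Total landed cost: CNY 195554.20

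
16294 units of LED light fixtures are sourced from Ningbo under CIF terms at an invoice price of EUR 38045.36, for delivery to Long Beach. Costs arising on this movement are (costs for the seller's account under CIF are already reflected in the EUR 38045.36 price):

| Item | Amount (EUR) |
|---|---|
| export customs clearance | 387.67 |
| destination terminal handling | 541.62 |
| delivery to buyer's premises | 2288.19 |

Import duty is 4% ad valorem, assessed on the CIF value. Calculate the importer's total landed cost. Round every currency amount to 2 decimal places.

Total landed cost: EUR 42396.98

CIF: the seller pays costs through ocean freight and marine insurance to the destination port.
Already in the invoice (seller's account under CIF): export clearance — exclude.
The CIF price already equals the CIF value: 38045.36
Import duty = 38045.36 × 4% = 1521.81
Buyer bears: destination terminal 541.62 + delivery 2288.19 + duty 1521.81 = 4351.62
Landed cost = invoice 38045.36 + 4351.62 = 42396.98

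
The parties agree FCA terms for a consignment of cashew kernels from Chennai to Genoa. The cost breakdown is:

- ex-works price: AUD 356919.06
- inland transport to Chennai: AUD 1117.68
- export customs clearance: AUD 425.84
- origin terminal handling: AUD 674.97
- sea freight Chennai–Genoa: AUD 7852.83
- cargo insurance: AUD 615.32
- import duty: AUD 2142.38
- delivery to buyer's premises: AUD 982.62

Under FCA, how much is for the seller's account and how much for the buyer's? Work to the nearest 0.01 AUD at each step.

Seller: AUD 358462.58; buyer: AUD 12268.12

FCA: the seller delivers export-cleared goods to the carrier; the buyer bears costs from that point.
Seller's account: goods 356919.06 + inland to port 1117.68 + export clearance 425.84 = 358462.58
Buyer's account: origin terminal 674.97 + freight 7852.83 + insurance 615.32 + duty 2142.38 + delivery 982.62 = 12268.12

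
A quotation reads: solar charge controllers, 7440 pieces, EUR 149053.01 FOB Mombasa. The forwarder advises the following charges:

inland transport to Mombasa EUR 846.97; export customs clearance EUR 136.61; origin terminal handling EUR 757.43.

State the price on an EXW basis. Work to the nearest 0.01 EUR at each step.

EXW price: EUR 147312.00

From FOB to EXW, the seller no longer bears: inland to port, export clearance, origin terminal.
EXW price = 149053.01 − 846.97 − 136.61 − 757.43 = 147312.00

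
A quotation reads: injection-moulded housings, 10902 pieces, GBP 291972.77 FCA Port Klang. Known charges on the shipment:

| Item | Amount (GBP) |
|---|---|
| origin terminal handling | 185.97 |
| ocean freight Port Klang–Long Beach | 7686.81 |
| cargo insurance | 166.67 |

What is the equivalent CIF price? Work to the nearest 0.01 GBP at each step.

From FCA to CIF, the seller additionally bears: origin terminal, freight, insurance.
CIF price = 291972.77 + 185.97 + 7686.81 + 166.67 = 300012.22

CIF price: GBP 300012.22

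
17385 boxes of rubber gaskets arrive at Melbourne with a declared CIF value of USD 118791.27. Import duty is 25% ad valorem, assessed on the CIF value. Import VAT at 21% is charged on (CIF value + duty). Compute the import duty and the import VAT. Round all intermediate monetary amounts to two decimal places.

Import duty: USD 29697.82; import VAT: USD 31182.71

Import duty = 118791.27 × 25% = 29697.82
VAT base = CIF + duty = 118791.27 + 29697.82 = 148489.09
Import VAT = 148489.09 × 21% = 31182.71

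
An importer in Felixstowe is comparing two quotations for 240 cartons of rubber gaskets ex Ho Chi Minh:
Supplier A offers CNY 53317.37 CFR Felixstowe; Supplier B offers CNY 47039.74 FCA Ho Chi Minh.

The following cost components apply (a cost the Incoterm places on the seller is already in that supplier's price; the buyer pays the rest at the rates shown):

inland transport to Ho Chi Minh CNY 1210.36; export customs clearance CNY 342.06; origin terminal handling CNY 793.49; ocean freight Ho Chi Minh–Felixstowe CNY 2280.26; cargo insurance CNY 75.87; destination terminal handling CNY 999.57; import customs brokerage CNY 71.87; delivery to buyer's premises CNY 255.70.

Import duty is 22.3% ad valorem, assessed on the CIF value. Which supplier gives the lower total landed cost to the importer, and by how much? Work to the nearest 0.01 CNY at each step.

Supplier A (CFR):
CIF value = CFR price + insurance = 53317.37 + 75.87 = 53393.24
Import duty = 53393.24 × 22.3% = 11906.69
Buyer bears (A): 75.87 + 999.57 + 71.87 + 255.70 = 1403.01
Landed cost (A) = invoice 53317.37 + 1403.01 + duty 11906.69 = 66627.07
Supplier B (FCA):
CIF value = FCA price + origin terminal + freight + insurance = 47039.74 + 793.49 + 2280.26 + 75.87 = 50189.36
Import duty = 50189.36 × 22.3% = 11192.23
Buyer bears (B): 793.49 + 2280.26 + 75.87 + 999.57 + 71.87 + 255.70 = 4476.76
Landed cost (B) = invoice 47039.74 + 4476.76 + duty 11192.23 = 62708.73
Difference = |66627.07 − 62708.73| = 3918.34

Supplier B is cheaper by CNY 3918.34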